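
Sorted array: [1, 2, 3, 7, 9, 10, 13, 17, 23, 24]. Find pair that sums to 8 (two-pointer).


Two pointers: lo=0, hi=9
Found pair: (1, 7) summing to 8


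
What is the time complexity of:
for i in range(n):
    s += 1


Per nesting level: O(n) = O(n)
Complexity: O(n)


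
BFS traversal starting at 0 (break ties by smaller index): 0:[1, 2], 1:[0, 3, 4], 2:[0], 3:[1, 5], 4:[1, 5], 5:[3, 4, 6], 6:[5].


BFS queue: start with [0]
Visit order: [0, 1, 2, 3, 4, 5, 6]


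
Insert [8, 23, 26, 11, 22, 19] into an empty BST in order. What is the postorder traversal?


Root = 8; build tree by BST insertion.
Postorder traversal: [19, 22, 11, 26, 23, 8]


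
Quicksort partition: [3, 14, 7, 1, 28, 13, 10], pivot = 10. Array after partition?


Elements <= 10 go left of pivot.
Result: [3, 7, 1, 10, 28, 13, 14], pivot at index 3


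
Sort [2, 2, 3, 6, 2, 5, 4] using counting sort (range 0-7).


Count array: [0, 0, 3, 1, 1, 1, 1, 0]
Reconstruct: [2, 2, 2, 3, 4, 5, 6]


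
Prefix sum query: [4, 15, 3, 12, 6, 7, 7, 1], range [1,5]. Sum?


Prefix sums: [0, 4, 19, 22, 34, 40, 47, 54, 55]
Sum[1..5] = prefix[6] - prefix[1] = 47 - 4 = 43


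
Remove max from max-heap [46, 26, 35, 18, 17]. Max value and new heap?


Max = 46
Replace root with last, heapify down
Resulting heap: [35, 26, 17, 18]


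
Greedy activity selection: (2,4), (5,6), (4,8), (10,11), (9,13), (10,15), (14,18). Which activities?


Greedy: pick earliest-ending, then skip overlaps.
Selected (4 activities): [(2, 4), (5, 6), (10, 11), (14, 18)]


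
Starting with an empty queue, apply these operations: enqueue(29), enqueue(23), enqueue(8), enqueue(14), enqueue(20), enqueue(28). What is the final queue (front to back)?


enqueue(29) -> [29]
enqueue(23) -> [29, 23]
enqueue(8) -> [29, 23, 8]
enqueue(14) -> [29, 23, 8, 14]
enqueue(20) -> [29, 23, 8, 14, 20]
enqueue(28) -> [29, 23, 8, 14, 20, 28]
Final queue (front to back): [29, 23, 8, 14, 20, 28]


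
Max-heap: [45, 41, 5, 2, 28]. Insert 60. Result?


Append 60: [45, 41, 5, 2, 28, 60]
Bubble up: swap idx 5(60) with idx 2(5); swap idx 2(60) with idx 0(45)
Result: [60, 41, 45, 2, 28, 5]


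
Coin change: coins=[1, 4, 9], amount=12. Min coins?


dp[0]=0; dp[i]=1+min(dp[i-c] for c in coins)
...dp[7]=4, dp[8]=2, dp[9]=1, dp[10]=2, dp[11]=3, dp[12]=3
Minimum coins for 12 = 3


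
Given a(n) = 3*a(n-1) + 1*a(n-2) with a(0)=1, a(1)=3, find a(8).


Build bottom-up:
...a(6)=1189, a(7)=3927, a(8)=3*3927+1*1189=12970


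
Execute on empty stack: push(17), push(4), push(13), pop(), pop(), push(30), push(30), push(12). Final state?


push(17) -> [17]
push(4) -> [17, 4]
push(13) -> [17, 4, 13]
pop() returns 13 -> [17, 4]
pop() returns 4 -> [17]
push(30) -> [17, 30]
push(30) -> [17, 30, 30]
push(12) -> [17, 30, 30, 12]
Final stack (bottom to top): [17, 30, 30, 12]


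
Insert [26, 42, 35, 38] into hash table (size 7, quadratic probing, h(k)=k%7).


Insertions: 26->slot 5; 42->slot 0; 35->slot 1; 38->slot 3
Table: [42, 35, None, 38, None, 26, None]


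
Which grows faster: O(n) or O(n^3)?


linear grows slower than cubic
O(n) is asymptotically smaller; O(n^3) grows faster


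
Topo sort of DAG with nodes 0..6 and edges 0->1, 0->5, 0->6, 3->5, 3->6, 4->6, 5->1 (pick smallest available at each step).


Kahn's algorithm, process smallest node first
Order: [0, 2, 3, 4, 5, 1, 6]


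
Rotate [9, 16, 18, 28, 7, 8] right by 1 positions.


Right rotate by 1: [8, 9, 16, 18, 28, 7]


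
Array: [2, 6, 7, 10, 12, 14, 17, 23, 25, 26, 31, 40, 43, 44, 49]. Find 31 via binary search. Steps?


Search for 31:
[0,14] mid=7 arr[7]=23
[8,14] mid=11 arr[11]=40
[8,10] mid=9 arr[9]=26
[10,10] mid=10 arr[10]=31
Total: 4 comparisons


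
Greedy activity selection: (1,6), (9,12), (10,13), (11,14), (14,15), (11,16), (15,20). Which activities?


Greedy: pick earliest-ending, then skip overlaps.
Selected (4 activities): [(1, 6), (9, 12), (14, 15), (15, 20)]


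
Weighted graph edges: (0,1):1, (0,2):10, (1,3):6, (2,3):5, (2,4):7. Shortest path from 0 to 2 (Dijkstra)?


Dijkstra from 0:
Distances: {0: 0, 1: 1, 2: 10, 3: 7, 4: 17}
Shortest distance to 2 = 10, path = [0, 2]


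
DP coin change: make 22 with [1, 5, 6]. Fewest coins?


dp[0]=0; dp[i]=1+min(dp[i-c] for c in coins)
...dp[17]=3, dp[18]=3, dp[19]=4, dp[20]=4, dp[21]=4, dp[22]=4
Minimum coins for 22 = 4


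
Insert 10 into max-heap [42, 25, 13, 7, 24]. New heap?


Append 10: [42, 25, 13, 7, 24, 10]
Bubble up: no swaps needed
Result: [42, 25, 13, 7, 24, 10]


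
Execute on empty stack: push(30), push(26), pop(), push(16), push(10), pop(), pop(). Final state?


push(30) -> [30]
push(26) -> [30, 26]
pop() returns 26 -> [30]
push(16) -> [30, 16]
push(10) -> [30, 16, 10]
pop() returns 10 -> [30, 16]
pop() returns 16 -> [30]
Final stack (bottom to top): [30]


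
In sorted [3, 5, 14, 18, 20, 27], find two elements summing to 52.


Two pointers: lo=0, hi=5
No pair sums to 52


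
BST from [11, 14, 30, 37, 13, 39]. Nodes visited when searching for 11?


BST root = 11
Search for 11: compare at each node
Path: [11]


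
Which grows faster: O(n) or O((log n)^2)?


polylogarithmic grows slower than linear
O((log n)^2) is asymptotically smaller; O(n) grows faster


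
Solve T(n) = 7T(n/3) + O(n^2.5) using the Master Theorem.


a=7, b=3, c=2.5. log_3(7)=1.771 < c=2.5. Case 3: O(n^c) = O(n^2.500)
Complexity: O(n^2.500)


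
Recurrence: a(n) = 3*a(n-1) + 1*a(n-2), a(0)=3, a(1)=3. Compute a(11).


Build bottom-up:
...a(9)=50691, a(10)=167421, a(11)=3*167421+1*50691=552954


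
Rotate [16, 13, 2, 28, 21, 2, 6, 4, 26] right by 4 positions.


Right rotate by 4: [2, 6, 4, 26, 16, 13, 2, 28, 21]


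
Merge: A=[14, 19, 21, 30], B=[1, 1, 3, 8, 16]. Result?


Compare heads, take smaller each step.
Merged: [1, 1, 3, 8, 14, 16, 19, 21, 30]


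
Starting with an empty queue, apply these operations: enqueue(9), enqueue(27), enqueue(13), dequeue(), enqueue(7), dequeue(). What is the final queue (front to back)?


enqueue(9) -> [9]
enqueue(27) -> [9, 27]
enqueue(13) -> [9, 27, 13]
dequeue() returns 9 -> [27, 13]
enqueue(7) -> [27, 13, 7]
dequeue() returns 27 -> [13, 7]
Final queue (front to back): [13, 7]


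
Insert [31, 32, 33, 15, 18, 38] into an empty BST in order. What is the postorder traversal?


Root = 31; build tree by BST insertion.
Postorder traversal: [18, 15, 38, 33, 32, 31]


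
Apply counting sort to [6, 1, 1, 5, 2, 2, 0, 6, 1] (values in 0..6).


Count array: [1, 3, 2, 0, 0, 1, 2]
Reconstruct: [0, 1, 1, 1, 2, 2, 5, 6, 6]


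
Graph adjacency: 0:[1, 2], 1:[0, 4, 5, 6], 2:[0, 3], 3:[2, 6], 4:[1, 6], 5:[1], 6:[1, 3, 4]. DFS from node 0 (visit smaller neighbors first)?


DFS stack-based: start with [0]
Visit order: [0, 1, 4, 6, 3, 2, 5]


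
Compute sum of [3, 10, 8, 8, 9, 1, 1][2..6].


Prefix sums: [0, 3, 13, 21, 29, 38, 39, 40]
Sum[2..6] = prefix[7] - prefix[2] = 40 - 13 = 27


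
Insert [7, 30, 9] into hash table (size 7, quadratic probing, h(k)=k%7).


Insertions: 7->slot 0; 30->slot 2; 9->slot 3
Table: [7, None, 30, 9, None, None, None]


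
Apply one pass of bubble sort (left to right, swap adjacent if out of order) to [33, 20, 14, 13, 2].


After one pass: [20, 14, 13, 2, 33]


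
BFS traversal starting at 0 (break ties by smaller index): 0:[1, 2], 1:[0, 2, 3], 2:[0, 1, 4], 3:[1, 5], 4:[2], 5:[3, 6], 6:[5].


BFS queue: start with [0]
Visit order: [0, 1, 2, 3, 4, 5, 6]


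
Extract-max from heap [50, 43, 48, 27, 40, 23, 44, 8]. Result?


Max = 50
Replace root with last, heapify down
Resulting heap: [48, 43, 44, 27, 40, 23, 8]


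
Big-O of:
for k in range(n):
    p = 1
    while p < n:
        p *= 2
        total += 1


Per nesting level: O(n) * O(log n) = O(n log n)
Complexity: O(n log n)


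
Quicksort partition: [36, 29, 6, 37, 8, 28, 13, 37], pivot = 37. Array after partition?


Elements <= 37 go left of pivot.
Result: [36, 29, 6, 37, 8, 28, 13, 37], pivot at index 7


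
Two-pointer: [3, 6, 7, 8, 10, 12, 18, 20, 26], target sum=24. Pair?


Two pointers: lo=0, hi=8
Found pair: (6, 18) summing to 24


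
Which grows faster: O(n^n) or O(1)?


constant grows slower than n^n
O(1) is asymptotically smaller; O(n^n) grows faster


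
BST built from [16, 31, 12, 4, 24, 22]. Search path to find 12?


BST root = 16
Search for 12: compare at each node
Path: [16, 12]


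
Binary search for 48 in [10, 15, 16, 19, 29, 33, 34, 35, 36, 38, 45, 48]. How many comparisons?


Search for 48:
[0,11] mid=5 arr[5]=33
[6,11] mid=8 arr[8]=36
[9,11] mid=10 arr[10]=45
[11,11] mid=11 arr[11]=48
Total: 4 comparisons


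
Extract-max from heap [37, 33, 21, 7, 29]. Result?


Max = 37
Replace root with last, heapify down
Resulting heap: [33, 29, 21, 7]


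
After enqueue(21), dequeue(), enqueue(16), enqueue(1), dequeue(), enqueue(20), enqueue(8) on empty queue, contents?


enqueue(21) -> [21]
dequeue() returns 21 -> []
enqueue(16) -> [16]
enqueue(1) -> [16, 1]
dequeue() returns 16 -> [1]
enqueue(20) -> [1, 20]
enqueue(8) -> [1, 20, 8]
Final queue (front to back): [1, 20, 8]


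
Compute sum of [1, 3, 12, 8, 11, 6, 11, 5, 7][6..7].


Prefix sums: [0, 1, 4, 16, 24, 35, 41, 52, 57, 64]
Sum[6..7] = prefix[8] - prefix[6] = 57 - 41 = 16


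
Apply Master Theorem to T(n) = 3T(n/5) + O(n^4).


a=3, b=5, c=4. log_5(3)=0.683 < c=4. Case 3: O(n^c) = O(n^4)
Complexity: O(n^4)


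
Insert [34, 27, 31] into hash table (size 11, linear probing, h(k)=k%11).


Insertions: 34->slot 1; 27->slot 5; 31->slot 9
Table: [None, 34, None, None, None, 27, None, None, None, 31, None]


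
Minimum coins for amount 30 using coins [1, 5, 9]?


dp[0]=0; dp[i]=1+min(dp[i-c] for c in coins)
...dp[25]=5, dp[26]=6, dp[27]=3, dp[28]=4, dp[29]=5, dp[30]=6
Minimum coins for 30 = 6


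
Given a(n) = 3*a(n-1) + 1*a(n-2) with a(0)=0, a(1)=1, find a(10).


Build bottom-up:
...a(8)=3927, a(9)=12970, a(10)=3*12970+1*3927=42837


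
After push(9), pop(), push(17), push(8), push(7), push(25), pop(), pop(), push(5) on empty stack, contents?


push(9) -> [9]
pop() returns 9 -> []
push(17) -> [17]
push(8) -> [17, 8]
push(7) -> [17, 8, 7]
push(25) -> [17, 8, 7, 25]
pop() returns 25 -> [17, 8, 7]
pop() returns 7 -> [17, 8]
push(5) -> [17, 8, 5]
Final stack (bottom to top): [17, 8, 5]


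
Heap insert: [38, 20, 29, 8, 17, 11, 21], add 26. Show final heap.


Append 26: [38, 20, 29, 8, 17, 11, 21, 26]
Bubble up: swap idx 7(26) with idx 3(8); swap idx 3(26) with idx 1(20)
Result: [38, 26, 29, 20, 17, 11, 21, 8]


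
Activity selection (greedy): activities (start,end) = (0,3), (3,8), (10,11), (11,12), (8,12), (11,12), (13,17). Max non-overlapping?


Greedy: pick earliest-ending, then skip overlaps.
Selected (5 activities): [(0, 3), (3, 8), (10, 11), (11, 12), (13, 17)]


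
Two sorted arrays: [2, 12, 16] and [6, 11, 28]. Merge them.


Compare heads, take smaller each step.
Merged: [2, 6, 11, 12, 16, 28]


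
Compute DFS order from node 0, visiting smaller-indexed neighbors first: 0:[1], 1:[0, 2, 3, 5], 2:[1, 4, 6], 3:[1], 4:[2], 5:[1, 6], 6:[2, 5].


DFS stack-based: start with [0]
Visit order: [0, 1, 2, 4, 6, 5, 3]


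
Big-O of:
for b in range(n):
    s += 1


Per nesting level: O(n) = O(n)
Complexity: O(n)


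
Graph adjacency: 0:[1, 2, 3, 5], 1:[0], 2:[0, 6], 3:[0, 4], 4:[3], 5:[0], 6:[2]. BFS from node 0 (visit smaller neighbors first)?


BFS queue: start with [0]
Visit order: [0, 1, 2, 3, 5, 6, 4]


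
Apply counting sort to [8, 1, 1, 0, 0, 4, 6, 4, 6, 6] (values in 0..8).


Count array: [2, 2, 0, 0, 2, 0, 3, 0, 1]
Reconstruct: [0, 0, 1, 1, 4, 4, 6, 6, 6, 8]


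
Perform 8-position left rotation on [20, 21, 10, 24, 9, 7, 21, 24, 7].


Left rotate by 8: [7, 20, 21, 10, 24, 9, 7, 21, 24]


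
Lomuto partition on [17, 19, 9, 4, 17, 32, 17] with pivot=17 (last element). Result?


Elements <= 17 go left of pivot.
Result: [17, 9, 4, 17, 17, 32, 19], pivot at index 4


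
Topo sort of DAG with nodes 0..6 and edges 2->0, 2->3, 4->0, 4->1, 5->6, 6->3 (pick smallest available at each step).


Kahn's algorithm, process smallest node first
Order: [2, 4, 0, 1, 5, 6, 3]


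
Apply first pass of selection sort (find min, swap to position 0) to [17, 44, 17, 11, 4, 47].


After one pass: [4, 44, 17, 11, 17, 47]


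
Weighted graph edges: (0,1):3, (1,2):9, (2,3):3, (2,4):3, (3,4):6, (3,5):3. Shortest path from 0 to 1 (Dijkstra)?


Dijkstra from 0:
Distances: {0: 0, 1: 3, 2: 12, 3: 15, 4: 15, 5: 18}
Shortest distance to 1 = 3, path = [0, 1]


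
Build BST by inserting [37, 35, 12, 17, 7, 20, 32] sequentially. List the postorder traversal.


Root = 37; build tree by BST insertion.
Postorder traversal: [7, 32, 20, 17, 12, 35, 37]


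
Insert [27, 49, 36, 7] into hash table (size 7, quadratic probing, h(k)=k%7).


Insertions: 27->slot 6; 49->slot 0; 36->slot 1; 7->slot 4
Table: [49, 36, None, None, 7, None, 27]


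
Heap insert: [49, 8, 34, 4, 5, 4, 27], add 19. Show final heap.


Append 19: [49, 8, 34, 4, 5, 4, 27, 19]
Bubble up: swap idx 7(19) with idx 3(4); swap idx 3(19) with idx 1(8)
Result: [49, 19, 34, 8, 5, 4, 27, 4]


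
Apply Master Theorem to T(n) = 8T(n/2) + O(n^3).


a=8, b=2, c=3. log_2(8)=3 = c=3. Case 2: O(n^c log n) = O(n^3 log n)
Complexity: O(n^3 log n)


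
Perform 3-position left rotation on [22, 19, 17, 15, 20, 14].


Left rotate by 3: [15, 20, 14, 22, 19, 17]


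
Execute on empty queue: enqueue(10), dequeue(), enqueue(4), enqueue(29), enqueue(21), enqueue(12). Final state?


enqueue(10) -> [10]
dequeue() returns 10 -> []
enqueue(4) -> [4]
enqueue(29) -> [4, 29]
enqueue(21) -> [4, 29, 21]
enqueue(12) -> [4, 29, 21, 12]
Final queue (front to back): [4, 29, 21, 12]


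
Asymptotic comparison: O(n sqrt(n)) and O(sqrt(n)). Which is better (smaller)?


sublinear grows slower than n^1.5
O(sqrt(n)) is asymptotically smaller; O(n sqrt(n)) grows faster


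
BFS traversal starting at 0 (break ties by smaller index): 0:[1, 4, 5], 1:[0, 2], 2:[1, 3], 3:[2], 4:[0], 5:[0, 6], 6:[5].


BFS queue: start with [0]
Visit order: [0, 1, 4, 5, 2, 6, 3]


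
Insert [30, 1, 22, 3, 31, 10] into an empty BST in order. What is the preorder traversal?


Root = 30; build tree by BST insertion.
Preorder traversal: [30, 1, 22, 3, 10, 31]


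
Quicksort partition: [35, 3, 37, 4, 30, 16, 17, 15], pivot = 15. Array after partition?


Elements <= 15 go left of pivot.
Result: [3, 4, 15, 35, 30, 16, 17, 37], pivot at index 2


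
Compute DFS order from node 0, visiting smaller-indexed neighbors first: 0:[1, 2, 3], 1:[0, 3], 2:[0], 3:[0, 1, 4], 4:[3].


DFS stack-based: start with [0]
Visit order: [0, 1, 3, 4, 2]


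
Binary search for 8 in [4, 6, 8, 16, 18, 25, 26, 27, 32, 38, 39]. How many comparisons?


Search for 8:
[0,10] mid=5 arr[5]=25
[0,4] mid=2 arr[2]=8
Total: 2 comparisons


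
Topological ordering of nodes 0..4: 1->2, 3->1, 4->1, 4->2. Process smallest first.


Kahn's algorithm, process smallest node first
Order: [0, 3, 4, 1, 2]


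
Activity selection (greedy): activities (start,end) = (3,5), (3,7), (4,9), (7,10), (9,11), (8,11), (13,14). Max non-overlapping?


Greedy: pick earliest-ending, then skip overlaps.
Selected (3 activities): [(3, 5), (7, 10), (13, 14)]


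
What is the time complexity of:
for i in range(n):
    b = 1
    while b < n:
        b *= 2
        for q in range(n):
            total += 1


Per nesting level: O(n) * O(log n) * O(n) = O(n^2 log n)
Complexity: O(n^2 log n)


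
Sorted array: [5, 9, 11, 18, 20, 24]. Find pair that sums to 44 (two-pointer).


Two pointers: lo=0, hi=5
Found pair: (20, 24) summing to 44


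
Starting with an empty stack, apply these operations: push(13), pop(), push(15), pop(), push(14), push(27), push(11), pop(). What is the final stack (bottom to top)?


push(13) -> [13]
pop() returns 13 -> []
push(15) -> [15]
pop() returns 15 -> []
push(14) -> [14]
push(27) -> [14, 27]
push(11) -> [14, 27, 11]
pop() returns 11 -> [14, 27]
Final stack (bottom to top): [14, 27]


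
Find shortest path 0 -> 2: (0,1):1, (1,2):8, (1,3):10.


Dijkstra from 0:
Distances: {0: 0, 1: 1, 2: 9, 3: 11}
Shortest distance to 2 = 9, path = [0, 1, 2]


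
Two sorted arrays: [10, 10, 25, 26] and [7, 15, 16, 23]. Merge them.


Compare heads, take smaller each step.
Merged: [7, 10, 10, 15, 16, 23, 25, 26]


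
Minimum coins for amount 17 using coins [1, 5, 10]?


dp[0]=0; dp[i]=1+min(dp[i-c] for c in coins)
...dp[12]=3, dp[13]=4, dp[14]=5, dp[15]=2, dp[16]=3, dp[17]=4
Minimum coins for 17 = 4


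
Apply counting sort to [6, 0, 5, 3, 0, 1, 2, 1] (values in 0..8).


Count array: [2, 2, 1, 1, 0, 1, 1, 0, 0]
Reconstruct: [0, 0, 1, 1, 2, 3, 5, 6]


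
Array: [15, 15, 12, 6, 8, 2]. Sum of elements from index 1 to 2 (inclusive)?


Prefix sums: [0, 15, 30, 42, 48, 56, 58]
Sum[1..2] = prefix[3] - prefix[1] = 42 - 15 = 27


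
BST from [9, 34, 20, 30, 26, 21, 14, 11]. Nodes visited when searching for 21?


BST root = 9
Search for 21: compare at each node
Path: [9, 34, 20, 30, 26, 21]


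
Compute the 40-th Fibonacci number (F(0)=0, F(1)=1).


F(n)=F(n-1)+F(n-2)
...F(38)=39088169, F(39)=63245986, F(40)=102334155


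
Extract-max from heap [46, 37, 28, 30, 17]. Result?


Max = 46
Replace root with last, heapify down
Resulting heap: [37, 30, 28, 17]


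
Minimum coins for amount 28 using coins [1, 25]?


dp[0]=0; dp[i]=1+min(dp[i-c] for c in coins)
...dp[23]=23, dp[24]=24, dp[25]=1, dp[26]=2, dp[27]=3, dp[28]=4
Minimum coins for 28 = 4


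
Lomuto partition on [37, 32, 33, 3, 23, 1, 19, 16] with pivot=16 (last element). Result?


Elements <= 16 go left of pivot.
Result: [3, 1, 16, 37, 23, 32, 19, 33], pivot at index 2


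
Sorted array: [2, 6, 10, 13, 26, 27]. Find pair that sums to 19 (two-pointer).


Two pointers: lo=0, hi=5
Found pair: (6, 13) summing to 19


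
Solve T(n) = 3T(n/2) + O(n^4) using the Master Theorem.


a=3, b=2, c=4. log_2(3)=1.585 < c=4. Case 3: O(n^c) = O(n^4)
Complexity: O(n^4)


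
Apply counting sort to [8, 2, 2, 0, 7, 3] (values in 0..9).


Count array: [1, 0, 2, 1, 0, 0, 0, 1, 1, 0]
Reconstruct: [0, 2, 2, 3, 7, 8]


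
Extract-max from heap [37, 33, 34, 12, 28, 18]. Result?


Max = 37
Replace root with last, heapify down
Resulting heap: [34, 33, 18, 12, 28]


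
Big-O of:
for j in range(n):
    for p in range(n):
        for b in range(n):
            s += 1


Per nesting level: O(n) * O(n) * O(n) = O(n^3)
Complexity: O(n^3)


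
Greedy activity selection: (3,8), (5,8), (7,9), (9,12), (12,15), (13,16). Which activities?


Greedy: pick earliest-ending, then skip overlaps.
Selected (3 activities): [(3, 8), (9, 12), (12, 15)]


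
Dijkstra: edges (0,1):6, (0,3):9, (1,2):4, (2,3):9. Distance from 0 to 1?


Dijkstra from 0:
Distances: {0: 0, 1: 6, 2: 10, 3: 9}
Shortest distance to 1 = 6, path = [0, 1]


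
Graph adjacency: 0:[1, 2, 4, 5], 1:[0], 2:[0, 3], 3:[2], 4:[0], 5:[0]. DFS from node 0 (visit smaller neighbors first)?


DFS stack-based: start with [0]
Visit order: [0, 1, 2, 3, 4, 5]


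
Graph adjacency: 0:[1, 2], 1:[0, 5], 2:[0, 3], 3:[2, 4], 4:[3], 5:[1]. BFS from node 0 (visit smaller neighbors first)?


BFS queue: start with [0]
Visit order: [0, 1, 2, 5, 3, 4]


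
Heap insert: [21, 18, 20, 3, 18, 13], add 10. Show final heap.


Append 10: [21, 18, 20, 3, 18, 13, 10]
Bubble up: no swaps needed
Result: [21, 18, 20, 3, 18, 13, 10]


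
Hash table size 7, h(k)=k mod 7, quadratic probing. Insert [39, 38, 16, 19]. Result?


Insertions: 39->slot 4; 38->slot 3; 16->slot 2; 19->slot 5
Table: [None, None, 16, 38, 39, 19, None]


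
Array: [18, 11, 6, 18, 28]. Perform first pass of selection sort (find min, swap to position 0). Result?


After one pass: [6, 11, 18, 18, 28]


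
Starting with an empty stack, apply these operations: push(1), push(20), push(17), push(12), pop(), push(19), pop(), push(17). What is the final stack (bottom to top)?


push(1) -> [1]
push(20) -> [1, 20]
push(17) -> [1, 20, 17]
push(12) -> [1, 20, 17, 12]
pop() returns 12 -> [1, 20, 17]
push(19) -> [1, 20, 17, 19]
pop() returns 19 -> [1, 20, 17]
push(17) -> [1, 20, 17, 17]
Final stack (bottom to top): [1, 20, 17, 17]


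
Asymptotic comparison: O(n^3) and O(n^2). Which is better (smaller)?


quadratic grows slower than cubic
O(n^2) is asymptotically smaller; O(n^3) grows faster


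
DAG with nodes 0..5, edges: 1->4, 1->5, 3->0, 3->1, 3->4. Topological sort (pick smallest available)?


Kahn's algorithm, process smallest node first
Order: [2, 3, 0, 1, 4, 5]


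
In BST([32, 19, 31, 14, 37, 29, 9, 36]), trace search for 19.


BST root = 32
Search for 19: compare at each node
Path: [32, 19]


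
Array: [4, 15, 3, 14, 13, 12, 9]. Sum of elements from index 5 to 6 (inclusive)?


Prefix sums: [0, 4, 19, 22, 36, 49, 61, 70]
Sum[5..6] = prefix[7] - prefix[5] = 70 - 49 = 21


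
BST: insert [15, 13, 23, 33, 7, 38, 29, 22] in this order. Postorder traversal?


Root = 15; build tree by BST insertion.
Postorder traversal: [7, 13, 22, 29, 38, 33, 23, 15]


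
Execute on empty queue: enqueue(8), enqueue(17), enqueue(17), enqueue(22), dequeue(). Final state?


enqueue(8) -> [8]
enqueue(17) -> [8, 17]
enqueue(17) -> [8, 17, 17]
enqueue(22) -> [8, 17, 17, 22]
dequeue() returns 8 -> [17, 17, 22]
Final queue (front to back): [17, 17, 22]


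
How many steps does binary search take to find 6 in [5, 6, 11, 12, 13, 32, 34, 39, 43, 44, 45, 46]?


Search for 6:
[0,11] mid=5 arr[5]=32
[0,4] mid=2 arr[2]=11
[0,1] mid=0 arr[0]=5
[1,1] mid=1 arr[1]=6
Total: 4 comparisons


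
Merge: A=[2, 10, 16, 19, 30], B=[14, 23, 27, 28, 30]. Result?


Compare heads, take smaller each step.
Merged: [2, 10, 14, 16, 19, 23, 27, 28, 30, 30]


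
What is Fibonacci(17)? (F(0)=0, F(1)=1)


F(n)=F(n-1)+F(n-2)
...F(15)=610, F(16)=987, F(17)=1597


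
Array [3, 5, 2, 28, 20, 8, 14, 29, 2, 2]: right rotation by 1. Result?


Right rotate by 1: [2, 3, 5, 2, 28, 20, 8, 14, 29, 2]


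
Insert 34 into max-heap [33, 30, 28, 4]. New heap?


Append 34: [33, 30, 28, 4, 34]
Bubble up: swap idx 4(34) with idx 1(30); swap idx 1(34) with idx 0(33)
Result: [34, 33, 28, 4, 30]


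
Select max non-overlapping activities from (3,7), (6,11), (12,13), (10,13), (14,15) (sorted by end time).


Greedy: pick earliest-ending, then skip overlaps.
Selected (3 activities): [(3, 7), (12, 13), (14, 15)]


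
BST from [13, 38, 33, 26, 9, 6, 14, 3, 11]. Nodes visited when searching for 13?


BST root = 13
Search for 13: compare at each node
Path: [13]


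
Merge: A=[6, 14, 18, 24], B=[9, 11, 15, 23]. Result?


Compare heads, take smaller each step.
Merged: [6, 9, 11, 14, 15, 18, 23, 24]


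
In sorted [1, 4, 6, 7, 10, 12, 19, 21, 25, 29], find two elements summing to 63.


Two pointers: lo=0, hi=9
No pair sums to 63


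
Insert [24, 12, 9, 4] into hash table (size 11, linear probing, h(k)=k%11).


Insertions: 24->slot 2; 12->slot 1; 9->slot 9; 4->slot 4
Table: [None, 12, 24, None, 4, None, None, None, None, 9, None]


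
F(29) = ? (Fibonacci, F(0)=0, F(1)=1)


F(n)=F(n-1)+F(n-2)
...F(27)=196418, F(28)=317811, F(29)=514229


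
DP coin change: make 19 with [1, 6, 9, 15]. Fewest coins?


dp[0]=0; dp[i]=1+min(dp[i-c] for c in coins)
...dp[14]=4, dp[15]=1, dp[16]=2, dp[17]=3, dp[18]=2, dp[19]=3
Minimum coins for 19 = 3


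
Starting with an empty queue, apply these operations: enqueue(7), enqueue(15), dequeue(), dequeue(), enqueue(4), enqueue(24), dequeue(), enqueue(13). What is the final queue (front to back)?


enqueue(7) -> [7]
enqueue(15) -> [7, 15]
dequeue() returns 7 -> [15]
dequeue() returns 15 -> []
enqueue(4) -> [4]
enqueue(24) -> [4, 24]
dequeue() returns 4 -> [24]
enqueue(13) -> [24, 13]
Final queue (front to back): [24, 13]


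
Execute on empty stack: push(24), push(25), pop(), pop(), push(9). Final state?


push(24) -> [24]
push(25) -> [24, 25]
pop() returns 25 -> [24]
pop() returns 24 -> []
push(9) -> [9]
Final stack (bottom to top): [9]


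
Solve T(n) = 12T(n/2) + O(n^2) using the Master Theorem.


a=12, b=2, c=2. log_2(12)=3.585 > c=2. Case 1: O(n^log_b(a)) = O(n^3.585)
Complexity: O(n^3.585)


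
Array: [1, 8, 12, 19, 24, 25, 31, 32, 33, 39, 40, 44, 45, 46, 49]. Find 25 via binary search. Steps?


Search for 25:
[0,14] mid=7 arr[7]=32
[0,6] mid=3 arr[3]=19
[4,6] mid=5 arr[5]=25
Total: 3 comparisons


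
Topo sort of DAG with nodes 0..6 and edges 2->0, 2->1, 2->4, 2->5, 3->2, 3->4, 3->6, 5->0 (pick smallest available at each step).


Kahn's algorithm, process smallest node first
Order: [3, 2, 1, 4, 5, 0, 6]


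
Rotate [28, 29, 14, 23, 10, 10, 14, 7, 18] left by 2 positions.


Left rotate by 2: [14, 23, 10, 10, 14, 7, 18, 28, 29]


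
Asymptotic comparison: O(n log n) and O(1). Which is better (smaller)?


constant grows slower than linearithmic
O(1) is asymptotically smaller; O(n log n) grows faster


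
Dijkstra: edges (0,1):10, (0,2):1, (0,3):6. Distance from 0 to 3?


Dijkstra from 0:
Distances: {0: 0, 1: 10, 2: 1, 3: 6}
Shortest distance to 3 = 6, path = [0, 3]


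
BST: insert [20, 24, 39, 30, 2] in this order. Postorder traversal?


Root = 20; build tree by BST insertion.
Postorder traversal: [2, 30, 39, 24, 20]


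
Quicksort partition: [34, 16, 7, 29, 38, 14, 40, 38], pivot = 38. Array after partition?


Elements <= 38 go left of pivot.
Result: [34, 16, 7, 29, 38, 14, 38, 40], pivot at index 6


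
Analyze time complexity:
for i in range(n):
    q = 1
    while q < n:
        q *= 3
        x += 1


Per nesting level: O(n) * O(log n) = O(n log n)
Complexity: O(n log n)


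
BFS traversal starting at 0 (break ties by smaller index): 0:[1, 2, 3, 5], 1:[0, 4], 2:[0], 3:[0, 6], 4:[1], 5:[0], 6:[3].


BFS queue: start with [0]
Visit order: [0, 1, 2, 3, 5, 4, 6]


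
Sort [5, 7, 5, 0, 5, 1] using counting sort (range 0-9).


Count array: [1, 1, 0, 0, 0, 3, 0, 1, 0, 0]
Reconstruct: [0, 1, 5, 5, 5, 7]


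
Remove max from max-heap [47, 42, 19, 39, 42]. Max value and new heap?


Max = 47
Replace root with last, heapify down
Resulting heap: [42, 42, 19, 39]


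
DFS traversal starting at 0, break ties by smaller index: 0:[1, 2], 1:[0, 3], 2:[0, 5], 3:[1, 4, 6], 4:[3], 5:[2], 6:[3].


DFS stack-based: start with [0]
Visit order: [0, 1, 3, 4, 6, 2, 5]


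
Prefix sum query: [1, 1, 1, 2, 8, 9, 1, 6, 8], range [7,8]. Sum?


Prefix sums: [0, 1, 2, 3, 5, 13, 22, 23, 29, 37]
Sum[7..8] = prefix[9] - prefix[7] = 37 - 23 = 14


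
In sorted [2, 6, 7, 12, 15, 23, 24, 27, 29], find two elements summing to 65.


Two pointers: lo=0, hi=8
No pair sums to 65


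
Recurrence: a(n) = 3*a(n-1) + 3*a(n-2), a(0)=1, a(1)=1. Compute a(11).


Build bottom-up:
...a(9)=63261, a(10)=239841, a(11)=3*239841+3*63261=909306


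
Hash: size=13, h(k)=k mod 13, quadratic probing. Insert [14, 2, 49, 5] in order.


Insertions: 14->slot 1; 2->slot 2; 49->slot 10; 5->slot 5
Table: [None, 14, 2, None, None, 5, None, None, None, None, 49, None, None]


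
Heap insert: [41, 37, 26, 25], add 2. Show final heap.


Append 2: [41, 37, 26, 25, 2]
Bubble up: no swaps needed
Result: [41, 37, 26, 25, 2]


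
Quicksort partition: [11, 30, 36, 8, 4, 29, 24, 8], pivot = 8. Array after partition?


Elements <= 8 go left of pivot.
Result: [8, 4, 8, 11, 30, 29, 24, 36], pivot at index 2


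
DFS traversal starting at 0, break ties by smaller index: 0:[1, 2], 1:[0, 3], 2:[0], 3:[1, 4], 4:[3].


DFS stack-based: start with [0]
Visit order: [0, 1, 3, 4, 2]


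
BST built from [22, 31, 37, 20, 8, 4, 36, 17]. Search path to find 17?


BST root = 22
Search for 17: compare at each node
Path: [22, 20, 8, 17]


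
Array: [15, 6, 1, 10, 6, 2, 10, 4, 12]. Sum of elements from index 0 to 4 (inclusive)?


Prefix sums: [0, 15, 21, 22, 32, 38, 40, 50, 54, 66]
Sum[0..4] = prefix[5] - prefix[0] = 38 - 0 = 38


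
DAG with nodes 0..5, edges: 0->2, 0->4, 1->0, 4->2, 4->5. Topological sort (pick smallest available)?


Kahn's algorithm, process smallest node first
Order: [1, 0, 3, 4, 2, 5]


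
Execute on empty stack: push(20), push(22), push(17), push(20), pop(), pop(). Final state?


push(20) -> [20]
push(22) -> [20, 22]
push(17) -> [20, 22, 17]
push(20) -> [20, 22, 17, 20]
pop() returns 20 -> [20, 22, 17]
pop() returns 17 -> [20, 22]
Final stack (bottom to top): [20, 22]


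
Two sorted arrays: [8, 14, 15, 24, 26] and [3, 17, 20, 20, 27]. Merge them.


Compare heads, take smaller each step.
Merged: [3, 8, 14, 15, 17, 20, 20, 24, 26, 27]


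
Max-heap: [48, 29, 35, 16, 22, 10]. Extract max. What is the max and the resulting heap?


Max = 48
Replace root with last, heapify down
Resulting heap: [35, 29, 10, 16, 22]


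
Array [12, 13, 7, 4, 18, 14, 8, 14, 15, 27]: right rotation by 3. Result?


Right rotate by 3: [14, 15, 27, 12, 13, 7, 4, 18, 14, 8]


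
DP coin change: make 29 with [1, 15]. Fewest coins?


dp[0]=0; dp[i]=1+min(dp[i-c] for c in coins)
...dp[24]=10, dp[25]=11, dp[26]=12, dp[27]=13, dp[28]=14, dp[29]=15
Minimum coins for 29 = 15


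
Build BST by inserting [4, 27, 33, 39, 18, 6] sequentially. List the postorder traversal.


Root = 4; build tree by BST insertion.
Postorder traversal: [6, 18, 39, 33, 27, 4]


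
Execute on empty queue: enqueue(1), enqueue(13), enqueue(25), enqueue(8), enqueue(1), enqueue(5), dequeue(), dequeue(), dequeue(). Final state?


enqueue(1) -> [1]
enqueue(13) -> [1, 13]
enqueue(25) -> [1, 13, 25]
enqueue(8) -> [1, 13, 25, 8]
enqueue(1) -> [1, 13, 25, 8, 1]
enqueue(5) -> [1, 13, 25, 8, 1, 5]
dequeue() returns 1 -> [13, 25, 8, 1, 5]
dequeue() returns 13 -> [25, 8, 1, 5]
dequeue() returns 25 -> [8, 1, 5]
Final queue (front to back): [8, 1, 5]


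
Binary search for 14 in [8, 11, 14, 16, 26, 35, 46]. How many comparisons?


Search for 14:
[0,6] mid=3 arr[3]=16
[0,2] mid=1 arr[1]=11
[2,2] mid=2 arr[2]=14
Total: 3 comparisons


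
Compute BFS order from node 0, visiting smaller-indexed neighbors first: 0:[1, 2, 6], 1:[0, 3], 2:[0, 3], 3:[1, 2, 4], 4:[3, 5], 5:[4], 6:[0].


BFS queue: start with [0]
Visit order: [0, 1, 2, 6, 3, 4, 5]


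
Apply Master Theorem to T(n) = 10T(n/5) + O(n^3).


a=10, b=5, c=3. log_5(10)=1.431 < c=3. Case 3: O(n^c) = O(n^3)
Complexity: O(n^3)


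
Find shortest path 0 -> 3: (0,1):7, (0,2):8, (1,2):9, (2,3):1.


Dijkstra from 0:
Distances: {0: 0, 1: 7, 2: 8, 3: 9}
Shortest distance to 3 = 9, path = [0, 2, 3]


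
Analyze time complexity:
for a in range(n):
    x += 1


Per nesting level: O(n) = O(n)
Complexity: O(n)


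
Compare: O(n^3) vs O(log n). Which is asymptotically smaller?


logarithmic grows slower than cubic
O(log n) is asymptotically smaller; O(n^3) grows faster


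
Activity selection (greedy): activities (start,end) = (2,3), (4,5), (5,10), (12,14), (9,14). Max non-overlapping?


Greedy: pick earliest-ending, then skip overlaps.
Selected (4 activities): [(2, 3), (4, 5), (5, 10), (12, 14)]


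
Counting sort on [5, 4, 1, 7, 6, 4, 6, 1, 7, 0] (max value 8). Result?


Count array: [1, 2, 0, 0, 2, 1, 2, 2, 0]
Reconstruct: [0, 1, 1, 4, 4, 5, 6, 6, 7, 7]


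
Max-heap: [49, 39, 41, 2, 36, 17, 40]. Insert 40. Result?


Append 40: [49, 39, 41, 2, 36, 17, 40, 40]
Bubble up: swap idx 7(40) with idx 3(2); swap idx 3(40) with idx 1(39)
Result: [49, 40, 41, 39, 36, 17, 40, 2]


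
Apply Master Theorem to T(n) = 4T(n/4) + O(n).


a=4, b=4, c=1. log_4(4)=1 = c=1. Case 2: O(n^c log n) = O(n log n)
Complexity: O(n log n)


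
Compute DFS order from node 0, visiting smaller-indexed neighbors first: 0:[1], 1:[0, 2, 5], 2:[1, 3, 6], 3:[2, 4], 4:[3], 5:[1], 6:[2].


DFS stack-based: start with [0]
Visit order: [0, 1, 2, 3, 4, 6, 5]


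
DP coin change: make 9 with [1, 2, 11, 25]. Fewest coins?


dp[0]=0; dp[i]=1+min(dp[i-c] for c in coins)
...dp[4]=2, dp[5]=3, dp[6]=3, dp[7]=4, dp[8]=4, dp[9]=5
Minimum coins for 9 = 5


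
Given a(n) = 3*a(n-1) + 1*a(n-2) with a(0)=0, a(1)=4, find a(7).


Build bottom-up:
...a(5)=436, a(6)=1440, a(7)=3*1440+1*436=4756


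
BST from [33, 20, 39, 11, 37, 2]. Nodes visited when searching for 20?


BST root = 33
Search for 20: compare at each node
Path: [33, 20]


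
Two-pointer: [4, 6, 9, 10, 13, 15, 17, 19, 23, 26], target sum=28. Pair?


Two pointers: lo=0, hi=9
Found pair: (9, 19) summing to 28


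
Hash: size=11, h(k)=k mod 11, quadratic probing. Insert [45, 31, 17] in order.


Insertions: 45->slot 1; 31->slot 9; 17->slot 6
Table: [None, 45, None, None, None, None, 17, None, None, 31, None]


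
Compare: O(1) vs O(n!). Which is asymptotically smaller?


constant grows slower than factorial
O(1) is asymptotically smaller; O(n!) grows faster


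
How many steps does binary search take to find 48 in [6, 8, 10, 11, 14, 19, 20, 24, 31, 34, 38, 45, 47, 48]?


Search for 48:
[0,13] mid=6 arr[6]=20
[7,13] mid=10 arr[10]=38
[11,13] mid=12 arr[12]=47
[13,13] mid=13 arr[13]=48
Total: 4 comparisons


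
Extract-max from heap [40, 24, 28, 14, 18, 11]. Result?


Max = 40
Replace root with last, heapify down
Resulting heap: [28, 24, 11, 14, 18]


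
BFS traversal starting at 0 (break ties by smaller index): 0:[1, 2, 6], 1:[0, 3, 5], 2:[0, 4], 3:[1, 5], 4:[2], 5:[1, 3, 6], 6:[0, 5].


BFS queue: start with [0]
Visit order: [0, 1, 2, 6, 3, 5, 4]


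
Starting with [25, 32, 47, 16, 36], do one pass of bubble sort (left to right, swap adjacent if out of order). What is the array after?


After one pass: [25, 32, 16, 36, 47]


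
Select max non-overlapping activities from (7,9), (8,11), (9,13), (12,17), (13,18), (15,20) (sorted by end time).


Greedy: pick earliest-ending, then skip overlaps.
Selected (3 activities): [(7, 9), (9, 13), (13, 18)]


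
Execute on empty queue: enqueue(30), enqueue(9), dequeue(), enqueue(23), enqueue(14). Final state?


enqueue(30) -> [30]
enqueue(9) -> [30, 9]
dequeue() returns 30 -> [9]
enqueue(23) -> [9, 23]
enqueue(14) -> [9, 23, 14]
Final queue (front to back): [9, 23, 14]


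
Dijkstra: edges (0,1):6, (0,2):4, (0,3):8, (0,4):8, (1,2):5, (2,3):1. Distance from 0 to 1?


Dijkstra from 0:
Distances: {0: 0, 1: 6, 2: 4, 3: 5, 4: 8}
Shortest distance to 1 = 6, path = [0, 1]


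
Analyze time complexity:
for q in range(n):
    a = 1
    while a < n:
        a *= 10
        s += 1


Per nesting level: O(n) * O(log n) = O(n log n)
Complexity: O(n log n)


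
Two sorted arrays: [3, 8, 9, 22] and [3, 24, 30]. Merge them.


Compare heads, take smaller each step.
Merged: [3, 3, 8, 9, 22, 24, 30]


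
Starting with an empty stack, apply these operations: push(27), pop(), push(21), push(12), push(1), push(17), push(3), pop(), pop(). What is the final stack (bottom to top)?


push(27) -> [27]
pop() returns 27 -> []
push(21) -> [21]
push(12) -> [21, 12]
push(1) -> [21, 12, 1]
push(17) -> [21, 12, 1, 17]
push(3) -> [21, 12, 1, 17, 3]
pop() returns 3 -> [21, 12, 1, 17]
pop() returns 17 -> [21, 12, 1]
Final stack (bottom to top): [21, 12, 1]


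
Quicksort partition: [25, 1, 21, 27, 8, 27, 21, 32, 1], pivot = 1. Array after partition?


Elements <= 1 go left of pivot.
Result: [1, 1, 21, 27, 8, 27, 21, 32, 25], pivot at index 1


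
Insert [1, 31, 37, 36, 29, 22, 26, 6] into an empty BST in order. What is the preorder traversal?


Root = 1; build tree by BST insertion.
Preorder traversal: [1, 31, 29, 22, 6, 26, 37, 36]


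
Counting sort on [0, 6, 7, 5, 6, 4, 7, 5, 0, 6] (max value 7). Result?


Count array: [2, 0, 0, 0, 1, 2, 3, 2]
Reconstruct: [0, 0, 4, 5, 5, 6, 6, 6, 7, 7]


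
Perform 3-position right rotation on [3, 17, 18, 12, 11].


Right rotate by 3: [18, 12, 11, 3, 17]


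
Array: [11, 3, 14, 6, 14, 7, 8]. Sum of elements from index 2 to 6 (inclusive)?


Prefix sums: [0, 11, 14, 28, 34, 48, 55, 63]
Sum[2..6] = prefix[7] - prefix[2] = 63 - 14 = 49


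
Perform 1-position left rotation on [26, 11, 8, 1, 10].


Left rotate by 1: [11, 8, 1, 10, 26]


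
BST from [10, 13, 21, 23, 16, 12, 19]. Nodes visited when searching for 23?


BST root = 10
Search for 23: compare at each node
Path: [10, 13, 21, 23]


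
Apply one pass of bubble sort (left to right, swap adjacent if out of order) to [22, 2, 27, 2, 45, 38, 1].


After one pass: [2, 22, 2, 27, 38, 1, 45]


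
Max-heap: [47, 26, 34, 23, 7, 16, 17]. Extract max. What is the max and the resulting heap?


Max = 47
Replace root with last, heapify down
Resulting heap: [34, 26, 17, 23, 7, 16]


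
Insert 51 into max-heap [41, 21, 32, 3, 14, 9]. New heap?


Append 51: [41, 21, 32, 3, 14, 9, 51]
Bubble up: swap idx 6(51) with idx 2(32); swap idx 2(51) with idx 0(41)
Result: [51, 21, 41, 3, 14, 9, 32]


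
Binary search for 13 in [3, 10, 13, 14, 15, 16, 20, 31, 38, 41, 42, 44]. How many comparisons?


Search for 13:
[0,11] mid=5 arr[5]=16
[0,4] mid=2 arr[2]=13
Total: 2 comparisons


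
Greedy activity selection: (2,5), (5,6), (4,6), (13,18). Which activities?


Greedy: pick earliest-ending, then skip overlaps.
Selected (3 activities): [(2, 5), (5, 6), (13, 18)]


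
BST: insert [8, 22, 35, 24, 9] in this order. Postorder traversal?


Root = 8; build tree by BST insertion.
Postorder traversal: [9, 24, 35, 22, 8]


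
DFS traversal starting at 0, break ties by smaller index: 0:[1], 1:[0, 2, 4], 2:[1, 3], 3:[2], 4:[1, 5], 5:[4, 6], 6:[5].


DFS stack-based: start with [0]
Visit order: [0, 1, 2, 3, 4, 5, 6]


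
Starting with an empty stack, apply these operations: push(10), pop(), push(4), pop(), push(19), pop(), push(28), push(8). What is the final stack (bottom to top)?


push(10) -> [10]
pop() returns 10 -> []
push(4) -> [4]
pop() returns 4 -> []
push(19) -> [19]
pop() returns 19 -> []
push(28) -> [28]
push(8) -> [28, 8]
Final stack (bottom to top): [28, 8]


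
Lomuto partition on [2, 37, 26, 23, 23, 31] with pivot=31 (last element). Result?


Elements <= 31 go left of pivot.
Result: [2, 26, 23, 23, 31, 37], pivot at index 4


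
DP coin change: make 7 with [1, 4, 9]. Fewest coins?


dp[0]=0; dp[i]=1+min(dp[i-c] for c in coins)
...dp[2]=2, dp[3]=3, dp[4]=1, dp[5]=2, dp[6]=3, dp[7]=4
Minimum coins for 7 = 4


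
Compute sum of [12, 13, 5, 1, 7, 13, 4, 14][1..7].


Prefix sums: [0, 12, 25, 30, 31, 38, 51, 55, 69]
Sum[1..7] = prefix[8] - prefix[1] = 69 - 12 = 57


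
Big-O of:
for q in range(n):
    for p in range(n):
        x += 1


Per nesting level: O(n) * O(n) = O(n^2)
Complexity: O(n^2)


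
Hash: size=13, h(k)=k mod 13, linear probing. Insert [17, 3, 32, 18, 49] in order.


Insertions: 17->slot 4; 3->slot 3; 32->slot 6; 18->slot 5; 49->slot 10
Table: [None, None, None, 3, 17, 18, 32, None, None, None, 49, None, None]


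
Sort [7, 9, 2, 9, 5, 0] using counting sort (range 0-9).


Count array: [1, 0, 1, 0, 0, 1, 0, 1, 0, 2]
Reconstruct: [0, 2, 5, 7, 9, 9]


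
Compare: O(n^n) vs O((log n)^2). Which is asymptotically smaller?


polylogarithmic grows slower than n^n
O((log n)^2) is asymptotically smaller; O(n^n) grows faster


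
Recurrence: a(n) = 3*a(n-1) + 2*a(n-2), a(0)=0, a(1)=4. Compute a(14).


Build bottom-up:
...a(12)=4041180, a(13)=14392876, a(14)=3*14392876+2*4041180=51260988
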